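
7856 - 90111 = - 82255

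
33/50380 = 3/4580 = 0.00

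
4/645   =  4/645 = 0.01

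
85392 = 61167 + 24225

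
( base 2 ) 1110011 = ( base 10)115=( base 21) 5a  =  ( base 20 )5f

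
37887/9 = 4209 + 2/3=4209.67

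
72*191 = 13752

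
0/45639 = 0 =0.00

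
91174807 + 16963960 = 108138767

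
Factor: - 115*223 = - 5^1*23^1*223^1 = - 25645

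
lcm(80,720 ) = 720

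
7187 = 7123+64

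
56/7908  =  14/1977  =  0.01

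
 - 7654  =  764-8418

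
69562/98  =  34781/49 = 709.82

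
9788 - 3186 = 6602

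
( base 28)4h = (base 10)129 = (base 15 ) 89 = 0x81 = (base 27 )4l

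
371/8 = 371/8 = 46.38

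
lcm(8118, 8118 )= 8118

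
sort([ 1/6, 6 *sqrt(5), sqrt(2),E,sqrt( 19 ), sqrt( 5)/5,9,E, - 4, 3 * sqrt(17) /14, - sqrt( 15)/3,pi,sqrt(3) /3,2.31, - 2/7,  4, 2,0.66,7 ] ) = [ -4,- sqrt (15)/3, - 2/7, 1/6,sqrt( 5)/5,sqrt( 3)/3, 0.66, 3*sqrt( 17)/14,  sqrt( 2), 2,2.31, E, E, pi, 4, sqrt( 19), 7, 9, 6 *sqrt( 5) ]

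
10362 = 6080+4282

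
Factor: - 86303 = - 7^1 * 12329^1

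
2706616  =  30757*88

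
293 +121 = 414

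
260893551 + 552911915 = 813805466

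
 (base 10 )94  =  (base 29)37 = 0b1011110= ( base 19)4i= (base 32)2U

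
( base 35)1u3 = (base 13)1063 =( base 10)2278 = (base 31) 2bf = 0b100011100110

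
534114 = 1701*314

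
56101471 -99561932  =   - 43460461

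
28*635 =17780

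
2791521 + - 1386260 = 1405261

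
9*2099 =18891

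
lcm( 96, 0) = 0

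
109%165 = 109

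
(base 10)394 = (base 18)13g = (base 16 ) 18A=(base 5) 3034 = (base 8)612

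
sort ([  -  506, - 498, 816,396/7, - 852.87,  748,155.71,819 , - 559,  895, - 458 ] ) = [ - 852.87, - 559 , - 506 , - 498,-458 , 396/7,155.71,748, 816,819, 895 ]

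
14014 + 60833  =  74847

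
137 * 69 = 9453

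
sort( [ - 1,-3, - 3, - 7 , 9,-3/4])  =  [  -  7  , - 3,-3, - 1,  -  3/4, 9] 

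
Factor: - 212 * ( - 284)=2^4*53^1 * 71^1= 60208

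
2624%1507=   1117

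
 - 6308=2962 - 9270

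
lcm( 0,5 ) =0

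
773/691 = 1+82/691= 1.12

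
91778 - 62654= 29124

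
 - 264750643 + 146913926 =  - 117836717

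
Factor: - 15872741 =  - 37^1*271^1*1583^1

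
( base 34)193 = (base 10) 1465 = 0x5B9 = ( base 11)1112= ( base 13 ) 889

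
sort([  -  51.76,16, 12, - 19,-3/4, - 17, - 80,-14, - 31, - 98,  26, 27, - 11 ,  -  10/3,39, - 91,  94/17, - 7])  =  [ - 98, - 91, - 80, - 51.76, - 31, - 19, - 17, - 14, - 11, - 7, - 10/3, - 3/4, 94/17, 12, 16,  26, 27, 39]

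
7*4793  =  33551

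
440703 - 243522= 197181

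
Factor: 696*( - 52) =-36192 =- 2^5*3^1*13^1 * 29^1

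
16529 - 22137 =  - 5608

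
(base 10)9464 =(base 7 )36410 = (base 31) 9Q9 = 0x24F8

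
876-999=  - 123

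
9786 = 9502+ 284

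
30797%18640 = 12157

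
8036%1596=56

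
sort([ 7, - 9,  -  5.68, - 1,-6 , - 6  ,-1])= [-9, - 6,-6, - 5.68,  -  1,-1,7] 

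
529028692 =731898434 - 202869742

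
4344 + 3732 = 8076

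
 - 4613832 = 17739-4631571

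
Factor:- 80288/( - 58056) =10036/7257  =  2^2 * 3^( - 1 ) *13^1*41^(-1 ) * 59^( - 1)*193^1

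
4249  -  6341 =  - 2092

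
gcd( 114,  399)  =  57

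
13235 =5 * 2647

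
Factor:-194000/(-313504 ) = 2^ (-1 )*5^3*101^ ( - 1)= 125/202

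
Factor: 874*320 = 279680 = 2^7*5^1*19^1*23^1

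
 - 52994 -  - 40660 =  - 12334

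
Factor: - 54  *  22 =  - 1188 = - 2^2*3^3*11^1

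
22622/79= 286 +28/79  =  286.35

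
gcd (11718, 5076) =54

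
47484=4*11871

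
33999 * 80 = 2719920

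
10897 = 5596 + 5301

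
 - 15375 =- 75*205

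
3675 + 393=4068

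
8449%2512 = 913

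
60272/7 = 60272/7 = 8610.29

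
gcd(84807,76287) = 3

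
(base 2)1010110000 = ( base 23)16l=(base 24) 14g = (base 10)688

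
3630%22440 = 3630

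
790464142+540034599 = 1330498741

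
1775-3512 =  - 1737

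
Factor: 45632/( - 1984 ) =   -  23= - 23^1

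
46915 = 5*9383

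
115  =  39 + 76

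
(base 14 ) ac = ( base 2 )10011000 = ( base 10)152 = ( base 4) 2120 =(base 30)52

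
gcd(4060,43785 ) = 35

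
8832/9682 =4416/4841 = 0.91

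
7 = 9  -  2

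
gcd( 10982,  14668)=38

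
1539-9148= - 7609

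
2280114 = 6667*342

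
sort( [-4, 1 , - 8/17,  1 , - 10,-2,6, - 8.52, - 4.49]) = [-10 ,-8.52,-4.49, - 4,-2, - 8/17, 1,1 , 6 ]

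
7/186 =7/186 =0.04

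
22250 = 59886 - 37636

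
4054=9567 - 5513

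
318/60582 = 53/10097 = 0.01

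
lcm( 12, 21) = 84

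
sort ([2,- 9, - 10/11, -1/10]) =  [ - 9,-10/11, - 1/10, 2 ] 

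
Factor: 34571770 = 2^1*5^1*29^1*97^1 * 1229^1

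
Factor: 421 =421^1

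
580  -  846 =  - 266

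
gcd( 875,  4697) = 7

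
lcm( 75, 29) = 2175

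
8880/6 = 1480 = 1480.00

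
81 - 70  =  11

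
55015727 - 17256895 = 37758832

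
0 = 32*0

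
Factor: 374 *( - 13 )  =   - 4862= - 2^1*11^1*13^1*17^1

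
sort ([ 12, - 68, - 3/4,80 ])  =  [ - 68, - 3/4,12,80 ]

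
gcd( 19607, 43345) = 1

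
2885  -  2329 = 556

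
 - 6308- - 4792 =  - 1516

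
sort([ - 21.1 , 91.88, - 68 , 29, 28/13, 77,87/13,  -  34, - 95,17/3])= [  -  95 , - 68,- 34,  -  21.1, 28/13,17/3,87/13,29,77, 91.88] 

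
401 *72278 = 28983478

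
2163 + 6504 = 8667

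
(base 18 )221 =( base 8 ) 1255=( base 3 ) 221101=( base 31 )m3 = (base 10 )685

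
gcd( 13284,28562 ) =2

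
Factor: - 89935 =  - 5^1 * 17987^1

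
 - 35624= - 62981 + 27357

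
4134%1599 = 936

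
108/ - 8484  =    -  9/707 = - 0.01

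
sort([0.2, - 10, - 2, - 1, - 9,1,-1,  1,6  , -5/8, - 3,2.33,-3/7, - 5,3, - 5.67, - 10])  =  [ - 10, - 10, - 9,  -  5.67, - 5, - 3, - 2, - 1, - 1, - 5/8, - 3/7,0.2, 1 , 1,2.33,3,6 ] 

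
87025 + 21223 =108248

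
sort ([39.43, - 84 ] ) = [ -84, 39.43 ]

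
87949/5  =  87949/5 = 17589.80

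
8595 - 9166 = -571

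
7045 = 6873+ 172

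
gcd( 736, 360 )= 8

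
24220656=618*39192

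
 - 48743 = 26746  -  75489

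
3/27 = 1/9 =0.11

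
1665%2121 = 1665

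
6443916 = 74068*87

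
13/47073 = 1/3621 = 0.00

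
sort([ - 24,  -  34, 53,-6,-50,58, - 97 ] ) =[-97, - 50,  -  34, - 24, - 6,53,58]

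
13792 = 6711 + 7081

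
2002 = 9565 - 7563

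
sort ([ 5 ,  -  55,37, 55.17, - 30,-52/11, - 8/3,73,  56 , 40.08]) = [-55, - 30 , - 52/11, - 8/3,5 , 37 , 40.08,55.17,  56,73]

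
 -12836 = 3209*( - 4)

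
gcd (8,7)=1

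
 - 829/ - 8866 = 829/8866 = 0.09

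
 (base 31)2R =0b1011001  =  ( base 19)4D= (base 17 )54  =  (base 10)89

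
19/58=19/58 = 0.33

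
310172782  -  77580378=232592404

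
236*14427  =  3404772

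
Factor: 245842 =2^1*122921^1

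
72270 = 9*8030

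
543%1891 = 543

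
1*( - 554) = -554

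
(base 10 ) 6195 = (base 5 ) 144240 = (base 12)3703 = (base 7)24030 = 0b1100000110011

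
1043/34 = 1043/34=   30.68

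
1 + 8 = 9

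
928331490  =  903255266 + 25076224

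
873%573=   300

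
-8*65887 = -527096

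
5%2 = 1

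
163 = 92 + 71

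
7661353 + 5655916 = 13317269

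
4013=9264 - 5251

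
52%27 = 25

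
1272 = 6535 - 5263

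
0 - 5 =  - 5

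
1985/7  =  283 + 4/7 = 283.57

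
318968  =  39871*8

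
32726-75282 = -42556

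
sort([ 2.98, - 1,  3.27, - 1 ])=[ - 1, - 1,2.98,3.27 ] 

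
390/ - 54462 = - 1  +  9012/9077 = - 0.01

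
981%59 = 37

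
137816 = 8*17227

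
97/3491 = 97/3491 =0.03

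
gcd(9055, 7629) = 1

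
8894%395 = 204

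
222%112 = 110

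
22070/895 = 4414/179 = 24.66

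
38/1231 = 38/1231 = 0.03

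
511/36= 511/36  =  14.19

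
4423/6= 4423/6 = 737.17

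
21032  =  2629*8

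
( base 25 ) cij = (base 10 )7969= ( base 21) i1a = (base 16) 1F21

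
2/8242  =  1/4121= 0.00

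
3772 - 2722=1050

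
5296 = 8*662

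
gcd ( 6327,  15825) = 3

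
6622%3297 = 28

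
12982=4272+8710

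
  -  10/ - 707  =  10/707 = 0.01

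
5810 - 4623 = 1187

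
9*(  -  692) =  - 6228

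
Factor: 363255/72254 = 915/182 = 2^( - 1 ) * 3^1*5^1*7^( - 1)*13^( - 1)  *  61^1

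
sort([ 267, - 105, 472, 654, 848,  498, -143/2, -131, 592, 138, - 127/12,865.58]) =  [-131, - 105,-143/2, - 127/12,138 , 267, 472 , 498,592, 654, 848, 865.58 ] 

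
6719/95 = 6719/95 = 70.73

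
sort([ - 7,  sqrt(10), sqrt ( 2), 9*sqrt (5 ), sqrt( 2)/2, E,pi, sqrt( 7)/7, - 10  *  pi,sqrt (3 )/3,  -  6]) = [ - 10*pi, - 7, - 6, sqrt (7)/7, sqrt( 3) /3, sqrt(2) /2,sqrt(2 ), E, pi, sqrt(10 ), 9*sqrt ( 5 )]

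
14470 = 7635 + 6835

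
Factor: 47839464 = 2^3*3^3*241^1 * 919^1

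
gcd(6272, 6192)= 16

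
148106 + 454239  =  602345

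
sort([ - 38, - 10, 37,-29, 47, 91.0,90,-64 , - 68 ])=[ - 68,-64, - 38,  -  29, - 10,  37 , 47, 90, 91.0] 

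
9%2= 1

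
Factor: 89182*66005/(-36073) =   -  2^1*5^1*17^1*43^2 * 61^1 * 307^1*36073^(- 1 ) = - 5886457910/36073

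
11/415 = 11/415 = 0.03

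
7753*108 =837324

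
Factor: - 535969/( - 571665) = 3^ (-1)*5^ (-1)*7^1*1657^(- 1 )*3329^1 = 23303/24855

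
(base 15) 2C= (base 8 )52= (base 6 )110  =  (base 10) 42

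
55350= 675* 82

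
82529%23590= 11759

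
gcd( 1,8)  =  1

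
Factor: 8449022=2^1*  4224511^1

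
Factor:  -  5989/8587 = -31^( - 1) * 53^1*113^1*277^(  -  1) 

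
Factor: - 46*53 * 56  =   - 2^4*7^1 * 23^1*  53^1 = -  136528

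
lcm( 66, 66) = 66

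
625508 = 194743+430765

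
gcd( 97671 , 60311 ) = 1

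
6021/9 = 669 = 669.00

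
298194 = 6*49699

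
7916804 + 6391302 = 14308106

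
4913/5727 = 4913/5727 = 0.86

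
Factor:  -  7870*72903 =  - 573746610= - 2^1*3^1*5^1*19^1*787^1*1279^1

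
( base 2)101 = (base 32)5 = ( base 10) 5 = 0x5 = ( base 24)5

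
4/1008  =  1/252 =0.00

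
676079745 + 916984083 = 1593063828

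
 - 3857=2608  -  6465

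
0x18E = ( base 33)C2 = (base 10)398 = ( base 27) ek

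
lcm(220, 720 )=7920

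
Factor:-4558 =  -  2^1* 43^1*53^1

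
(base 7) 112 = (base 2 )111010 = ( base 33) 1P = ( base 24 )2A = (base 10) 58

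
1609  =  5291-3682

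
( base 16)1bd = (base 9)544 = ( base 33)dg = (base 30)EP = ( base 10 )445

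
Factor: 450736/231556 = 2^2*11^1* 61^(-1 )*73^(-1 ) * 197^1  =  8668/4453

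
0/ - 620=0/1  =  - 0.00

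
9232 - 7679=1553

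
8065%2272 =1249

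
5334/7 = 762  =  762.00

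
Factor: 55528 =2^3*11^1*631^1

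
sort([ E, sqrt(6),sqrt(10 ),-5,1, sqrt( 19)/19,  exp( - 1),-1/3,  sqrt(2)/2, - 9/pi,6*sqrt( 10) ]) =[-5, - 9/pi,-1/3, sqrt( 19 )/19,exp ( - 1 ),sqrt(2)/2,  1,sqrt(6 ),E,sqrt(10 ) , 6*sqrt( 10) ]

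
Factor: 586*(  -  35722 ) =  - 20933092 =- 2^2*53^1*293^1*337^1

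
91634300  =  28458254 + 63176046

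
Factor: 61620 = 2^2 *3^1*5^1*13^1*79^1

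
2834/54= 1417/27 = 52.48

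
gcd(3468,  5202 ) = 1734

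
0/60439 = 0 = 0.00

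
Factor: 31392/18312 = 2^2 * 3^1*7^( - 1) = 12/7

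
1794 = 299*6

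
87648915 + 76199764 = 163848679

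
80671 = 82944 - 2273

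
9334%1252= 570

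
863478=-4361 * ( -198 )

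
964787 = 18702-- 946085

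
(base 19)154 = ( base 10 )460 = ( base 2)111001100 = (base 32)ec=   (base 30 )fa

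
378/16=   23+5/8=23.62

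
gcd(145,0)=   145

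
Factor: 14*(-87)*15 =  - 18270  =  - 2^1*3^2 * 5^1*7^1*29^1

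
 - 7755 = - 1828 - 5927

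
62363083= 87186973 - 24823890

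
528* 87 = 45936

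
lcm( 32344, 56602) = 226408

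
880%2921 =880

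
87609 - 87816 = - 207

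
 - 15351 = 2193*( - 7 )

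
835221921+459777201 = 1294999122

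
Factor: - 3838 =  - 2^1*19^1*101^1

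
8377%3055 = 2267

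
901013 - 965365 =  - 64352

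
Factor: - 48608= - 2^5 * 7^2 *31^1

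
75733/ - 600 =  - 75733/600 = -  126.22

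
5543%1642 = 617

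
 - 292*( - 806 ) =235352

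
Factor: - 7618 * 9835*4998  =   - 374465303940 = - 2^2 * 3^1*5^1 * 7^3* 13^1*17^1 * 281^1*293^1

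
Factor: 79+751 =2^1  *  5^1*83^1 = 830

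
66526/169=393 + 109/169 =393.64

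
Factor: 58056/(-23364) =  - 82/33 = - 2^1*3^(-1 )*11^ ( - 1 )*41^1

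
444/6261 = 148/2087  =  0.07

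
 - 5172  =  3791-8963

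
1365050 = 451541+913509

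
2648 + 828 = 3476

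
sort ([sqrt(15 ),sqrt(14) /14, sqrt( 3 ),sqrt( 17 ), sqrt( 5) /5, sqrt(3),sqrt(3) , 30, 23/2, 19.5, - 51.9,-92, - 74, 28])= [-92, - 74,  -  51.9, sqrt( 14 ) /14, sqrt( 5)/5,sqrt(3),sqrt (3),sqrt(3),sqrt(15),sqrt ( 17) , 23/2,19.5, 28,30]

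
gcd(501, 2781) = 3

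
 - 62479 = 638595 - 701074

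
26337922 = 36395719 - 10057797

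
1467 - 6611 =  - 5144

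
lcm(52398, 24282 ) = 995562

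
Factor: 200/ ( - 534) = - 2^2 * 3^( - 1)*5^2*89^ (  -  1) =- 100/267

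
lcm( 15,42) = 210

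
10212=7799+2413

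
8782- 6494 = 2288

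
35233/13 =2710 + 3/13 =2710.23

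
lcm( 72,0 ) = 0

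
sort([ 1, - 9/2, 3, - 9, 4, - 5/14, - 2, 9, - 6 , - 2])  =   [ - 9, - 6,-9/2 , - 2,  -  2, - 5/14,  1,3, 4, 9 ] 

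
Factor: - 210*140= - 2^3*3^1 * 5^2*7^2 = - 29400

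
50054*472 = 23625488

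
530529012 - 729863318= - 199334306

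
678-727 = -49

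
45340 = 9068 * 5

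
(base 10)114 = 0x72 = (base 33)3F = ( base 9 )136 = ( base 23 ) 4m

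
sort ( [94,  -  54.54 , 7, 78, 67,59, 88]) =[ - 54.54, 7, 59, 67 , 78,88, 94 ] 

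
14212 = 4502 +9710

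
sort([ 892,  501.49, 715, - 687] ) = [ - 687, 501.49, 715  ,  892]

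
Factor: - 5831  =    -  7^3 * 17^1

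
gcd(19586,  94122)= 14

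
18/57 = 6/19 = 0.32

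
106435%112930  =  106435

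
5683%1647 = 742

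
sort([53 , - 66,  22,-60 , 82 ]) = [-66, - 60,22, 53,82 ] 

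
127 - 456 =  - 329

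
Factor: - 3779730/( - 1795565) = 755946/359113 = 2^1 *3^3 * 421^ ( -1)*853^( - 1) * 13999^1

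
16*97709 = 1563344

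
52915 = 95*557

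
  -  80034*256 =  - 20488704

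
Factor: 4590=2^1*3^3*5^1 * 17^1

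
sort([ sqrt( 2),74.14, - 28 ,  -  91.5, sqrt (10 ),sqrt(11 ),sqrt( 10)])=[-91.5, - 28,  sqrt(  2),sqrt( 10),  sqrt(10 ),sqrt( 11),74.14 ]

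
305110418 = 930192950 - 625082532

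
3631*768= 2788608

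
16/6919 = 16/6919 = 0.00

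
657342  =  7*93906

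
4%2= 0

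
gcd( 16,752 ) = 16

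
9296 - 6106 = 3190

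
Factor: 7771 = 19^1*409^1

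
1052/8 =131 + 1/2 = 131.50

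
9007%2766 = 709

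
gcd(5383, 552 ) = 1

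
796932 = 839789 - 42857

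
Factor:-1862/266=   -  7^1 = - 7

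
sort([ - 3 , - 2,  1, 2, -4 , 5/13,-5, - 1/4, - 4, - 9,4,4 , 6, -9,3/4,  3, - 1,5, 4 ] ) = [ - 9,  -  9, - 5, - 4, -4,-3 ,  -  2, - 1, - 1/4,5/13,3/4,1 , 2,3, 4,4,4,5,6] 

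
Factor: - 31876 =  - 2^2*13^1*613^1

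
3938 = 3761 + 177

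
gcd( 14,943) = 1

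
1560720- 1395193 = 165527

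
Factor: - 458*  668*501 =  - 153277944 = -2^3 * 3^1 * 167^2*229^1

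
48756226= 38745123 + 10011103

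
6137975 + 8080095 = 14218070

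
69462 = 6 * 11577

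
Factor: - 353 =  - 353^1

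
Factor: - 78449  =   - 7^2*1601^1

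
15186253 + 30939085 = 46125338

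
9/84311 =9/84311 = 0.00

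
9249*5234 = 48409266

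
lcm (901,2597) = 44149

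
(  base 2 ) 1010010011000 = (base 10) 5272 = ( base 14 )1CC8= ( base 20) d3c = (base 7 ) 21241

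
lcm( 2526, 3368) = 10104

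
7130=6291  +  839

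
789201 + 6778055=7567256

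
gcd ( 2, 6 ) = 2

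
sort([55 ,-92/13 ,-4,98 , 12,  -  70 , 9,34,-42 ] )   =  [ - 70 , - 42,  -  92/13, - 4, 9, 12, 34, 55,98] 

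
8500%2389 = 1333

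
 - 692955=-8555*81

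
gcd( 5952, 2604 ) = 372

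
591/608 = 591/608 =0.97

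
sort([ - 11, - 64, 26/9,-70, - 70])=[  -  70, - 70, - 64, - 11,  26/9] 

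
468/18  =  26= 26.00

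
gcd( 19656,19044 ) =36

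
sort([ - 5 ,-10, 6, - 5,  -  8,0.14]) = [ - 10,  -  8 , - 5,-5 , 0.14, 6]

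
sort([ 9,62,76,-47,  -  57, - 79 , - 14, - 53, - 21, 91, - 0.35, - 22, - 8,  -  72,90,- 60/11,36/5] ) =[-79, - 72, - 57,-53, - 47, - 22,-21,  -  14 , - 8,- 60/11,  -  0.35 , 36/5,  9, 62, 76,90, 91]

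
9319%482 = 161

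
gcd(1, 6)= 1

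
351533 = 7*50219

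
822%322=178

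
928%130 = 18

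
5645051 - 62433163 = -56788112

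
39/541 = 39/541 = 0.07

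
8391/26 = 8391/26 = 322.73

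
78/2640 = 13/440 = 0.03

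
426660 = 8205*52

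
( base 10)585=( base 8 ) 1111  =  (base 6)2413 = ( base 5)4320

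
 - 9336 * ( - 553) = 5162808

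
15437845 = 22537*685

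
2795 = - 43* ( - 65) 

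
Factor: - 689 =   -  13^1*53^1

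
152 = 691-539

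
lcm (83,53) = 4399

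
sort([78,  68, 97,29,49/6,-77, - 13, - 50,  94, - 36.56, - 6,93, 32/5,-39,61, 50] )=[ - 77, - 50,-39,-36.56, - 13, - 6,32/5, 49/6,29,  50, 61,68,78, 93, 94, 97 ]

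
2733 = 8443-5710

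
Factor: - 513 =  -3^3*19^1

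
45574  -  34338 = 11236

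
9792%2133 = 1260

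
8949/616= 14 + 325/616 = 14.53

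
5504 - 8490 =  - 2986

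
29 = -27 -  -56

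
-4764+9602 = 4838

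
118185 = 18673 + 99512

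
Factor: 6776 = 2^3*7^1 *11^2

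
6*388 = 2328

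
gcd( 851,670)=1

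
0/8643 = 0 = 0.00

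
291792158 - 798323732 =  - 506531574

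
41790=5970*7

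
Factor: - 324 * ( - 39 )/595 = 2^2 * 3^5*5^( - 1)* 7^( - 1 ) * 13^1* 17^( - 1 ) = 12636/595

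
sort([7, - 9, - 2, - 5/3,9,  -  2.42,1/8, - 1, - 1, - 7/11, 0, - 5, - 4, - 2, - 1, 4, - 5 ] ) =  [ - 9, - 5,  -  5, - 4, - 2.42, - 2, - 2, - 5/3, - 1, - 1, -1, - 7/11, 0,1/8,4, 7,9] 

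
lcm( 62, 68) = 2108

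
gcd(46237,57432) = 1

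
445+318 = 763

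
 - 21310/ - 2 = 10655/1 = 10655.00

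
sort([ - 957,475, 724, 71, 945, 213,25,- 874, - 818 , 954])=[ - 957, - 874, - 818,25 , 71, 213,475,724, 945, 954] 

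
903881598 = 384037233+519844365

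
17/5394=17/5394 = 0.00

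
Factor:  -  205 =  - 5^1*41^1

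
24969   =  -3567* ( - 7)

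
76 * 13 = 988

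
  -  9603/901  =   - 11 + 308/901 = - 10.66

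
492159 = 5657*87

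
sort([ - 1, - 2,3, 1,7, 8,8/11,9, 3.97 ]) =[-2, - 1, 8/11,1, 3,3.97,7,8,9]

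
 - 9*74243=-668187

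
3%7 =3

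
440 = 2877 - 2437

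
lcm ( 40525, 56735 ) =283675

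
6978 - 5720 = 1258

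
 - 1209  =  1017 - 2226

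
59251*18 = 1066518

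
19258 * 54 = 1039932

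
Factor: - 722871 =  -3^3 * 41^1*653^1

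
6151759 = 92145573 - 85993814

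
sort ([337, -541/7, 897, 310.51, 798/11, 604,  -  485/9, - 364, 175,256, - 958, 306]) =[ - 958, - 364, - 541/7,-485/9, 798/11, 175,256, 306 , 310.51, 337,604, 897]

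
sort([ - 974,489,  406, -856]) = [ - 974, - 856, 406,489]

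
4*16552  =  66208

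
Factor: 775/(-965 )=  - 5^1*31^1*193^( - 1 ) = -  155/193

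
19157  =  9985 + 9172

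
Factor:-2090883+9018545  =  2^1*7^1 * 59^1*8387^1 = 6927662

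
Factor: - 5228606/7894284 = -2614303/3947142= -2^(-1 )*3^(-1 )*43^(  -  1)*15299^(-1 )*2614303^1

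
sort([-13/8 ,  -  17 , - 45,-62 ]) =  [-62 , -45,-17,- 13/8] 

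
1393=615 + 778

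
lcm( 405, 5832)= 29160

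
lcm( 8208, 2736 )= 8208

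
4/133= 4/133 = 0.03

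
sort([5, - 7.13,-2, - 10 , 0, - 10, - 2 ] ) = [ -10,  -  10, - 7.13, - 2, - 2 , 0, 5 ] 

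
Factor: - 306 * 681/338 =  - 104193/169= -3^3 * 13^( - 2 )*17^1*227^1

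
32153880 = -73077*( - 440)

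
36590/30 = 3659/3 = 1219.67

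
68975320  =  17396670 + 51578650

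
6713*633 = 4249329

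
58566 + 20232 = 78798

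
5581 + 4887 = 10468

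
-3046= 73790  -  76836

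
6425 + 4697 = 11122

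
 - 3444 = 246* (-14 ) 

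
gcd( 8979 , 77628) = 3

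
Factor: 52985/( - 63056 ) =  - 2^ ( - 4 )*5^1  *7^ (-1 )*563^(-1 )*10597^1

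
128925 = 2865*45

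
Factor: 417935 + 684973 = 1102908= 2^2*3^1*91909^1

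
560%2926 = 560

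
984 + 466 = 1450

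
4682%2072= 538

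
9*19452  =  175068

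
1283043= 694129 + 588914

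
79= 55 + 24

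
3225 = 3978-753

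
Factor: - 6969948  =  -2^2*3^1*181^1*3209^1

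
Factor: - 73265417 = - 73265417^1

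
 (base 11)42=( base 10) 46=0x2E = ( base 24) 1m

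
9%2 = 1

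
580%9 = 4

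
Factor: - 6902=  -2^1*7^1* 17^1*29^1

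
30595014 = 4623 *6618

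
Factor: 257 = 257^1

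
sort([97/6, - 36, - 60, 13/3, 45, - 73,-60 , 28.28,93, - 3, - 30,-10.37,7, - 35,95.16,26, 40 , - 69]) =[ -73  ,-69, - 60, - 60, - 36,-35, - 30, - 10.37,  -  3, 13/3, 7,97/6,26, 28.28,  40, 45, 93,95.16]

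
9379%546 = 97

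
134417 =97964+36453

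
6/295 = 6/295= 0.02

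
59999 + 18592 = 78591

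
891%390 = 111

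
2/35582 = 1/17791 = 0.00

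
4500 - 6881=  - 2381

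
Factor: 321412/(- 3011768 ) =- 2^( - 1 )*7^1 * 13^1 * 883^1 *376471^( - 1 ) = -80353/752942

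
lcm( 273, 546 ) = 546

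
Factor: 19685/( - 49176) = - 2^( - 3)  *3^(-2 )*5^1*31^1*127^1 * 683^( - 1 )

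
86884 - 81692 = 5192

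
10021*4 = 40084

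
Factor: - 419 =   -  419^1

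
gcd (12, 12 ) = 12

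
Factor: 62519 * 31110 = 2^1*3^1*5^1*17^1*61^1*101^1 * 619^1=1944966090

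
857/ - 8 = - 857/8  =  - 107.12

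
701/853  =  701/853= 0.82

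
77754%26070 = 25614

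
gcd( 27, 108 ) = 27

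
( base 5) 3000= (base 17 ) 151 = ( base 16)177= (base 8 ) 567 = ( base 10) 375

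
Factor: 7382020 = 2^2*5^1*83^1*4447^1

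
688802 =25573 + 663229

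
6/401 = 6/401 = 0.01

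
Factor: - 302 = -2^1*151^1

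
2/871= 2/871=0.00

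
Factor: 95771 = 13^1 * 53^1*139^1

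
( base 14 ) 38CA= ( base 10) 9978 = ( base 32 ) 9nq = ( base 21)11D3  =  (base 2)10011011111010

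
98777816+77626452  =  176404268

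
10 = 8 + 2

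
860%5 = 0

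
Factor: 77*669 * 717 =3^2*7^1 * 11^1*223^1*239^1 = 36934821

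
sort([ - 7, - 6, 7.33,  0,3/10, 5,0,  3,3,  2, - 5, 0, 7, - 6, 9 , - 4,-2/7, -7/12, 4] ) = [ - 7, - 6, - 6, -5, - 4, - 7/12,  -  2/7,  0, 0,  0, 3/10,  2,3 , 3,  4,  5,7,  7.33, 9 ] 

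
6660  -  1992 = 4668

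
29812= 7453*4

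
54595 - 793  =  53802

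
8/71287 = 8/71287= 0.00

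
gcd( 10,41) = 1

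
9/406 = 9/406 = 0.02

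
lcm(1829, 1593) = 49383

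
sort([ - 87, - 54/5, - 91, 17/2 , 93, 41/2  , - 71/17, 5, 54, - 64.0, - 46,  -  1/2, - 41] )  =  [ - 91, - 87, - 64.0,- 46,  -  41,-54/5, - 71/17,-1/2, 5,17/2  ,  41/2, 54, 93 ] 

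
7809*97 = 757473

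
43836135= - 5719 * ( - 7665 ) 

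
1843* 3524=6494732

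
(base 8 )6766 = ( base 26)57C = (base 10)3574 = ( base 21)824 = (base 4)313312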